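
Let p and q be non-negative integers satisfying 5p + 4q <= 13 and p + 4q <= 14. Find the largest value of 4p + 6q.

Relaxing integrality, the LP optimum is 19.50 at (p,q) = (0, 3.25), which is not an integer point.
(p,q)=(0,3) is feasible, giving 18.
(p,q)=(1,2) is feasible, giving 16.
Maximum is 18 at (p,q)=(0,3).

18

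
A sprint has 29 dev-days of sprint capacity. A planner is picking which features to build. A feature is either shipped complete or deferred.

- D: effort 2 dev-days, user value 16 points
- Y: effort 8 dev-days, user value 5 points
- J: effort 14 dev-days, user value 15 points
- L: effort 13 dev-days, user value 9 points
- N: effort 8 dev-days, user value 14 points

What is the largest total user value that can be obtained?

Allowing fractional choices, the relaxed optimum would be about 48.5, but features are indivisible.
D + J + L: effort 2 + 14 + 13 = 29 ≤ 29, user value 16 + 15 + 9 = 40.
D + J + N: effort 2 + 14 + 8 = 24 ≤ 29, user value 16 + 15 + 14 = 45.
Best is D, J, and N with total user value 45.

45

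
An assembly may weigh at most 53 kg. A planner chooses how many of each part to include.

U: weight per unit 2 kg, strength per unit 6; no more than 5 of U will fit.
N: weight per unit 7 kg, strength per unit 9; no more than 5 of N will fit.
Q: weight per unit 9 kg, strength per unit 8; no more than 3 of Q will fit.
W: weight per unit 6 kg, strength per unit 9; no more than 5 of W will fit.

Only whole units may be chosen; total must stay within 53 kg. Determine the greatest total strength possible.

U has the best ratio (6/2); taking only U gives at most 5×6 = 30 (stopped by the supply cap of 5).
Mixing does better — 4×U, 2×N, and 5×W: weight 52 ≤ 53, strength 4·6 + 2·9 + 5·9 = 87.

87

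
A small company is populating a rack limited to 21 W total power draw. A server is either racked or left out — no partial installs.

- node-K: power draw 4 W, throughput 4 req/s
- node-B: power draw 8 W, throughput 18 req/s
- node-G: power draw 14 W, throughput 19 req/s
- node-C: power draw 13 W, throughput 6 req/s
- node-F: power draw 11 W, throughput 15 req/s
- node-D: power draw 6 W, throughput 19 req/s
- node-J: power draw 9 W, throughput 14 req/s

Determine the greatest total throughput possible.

node-G + node-D: power draw 14 + 6 = 20 ≤ 21, throughput 19 + 19 = 38.
node-K + node-F + node-D: power draw 4 + 11 + 6 = 21 ≤ 21, throughput 4 + 15 + 19 = 38.
node-K + node-B + node-D: power draw 4 + 8 + 6 = 18 ≤ 21, throughput 4 + 18 + 19 = 41.
Best is node-K, node-B, and node-D with total throughput 41.

41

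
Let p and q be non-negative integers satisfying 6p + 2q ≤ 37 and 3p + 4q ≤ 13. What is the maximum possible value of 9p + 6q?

36

Relaxing integrality, the LP optimum is 39.00 at (p,q) = (4.33, 0), which is not an integer point.
(p,q)=(4,0): 6·4+2·0=24≤37, 3·4+4·0=12≤13, objective 36.
(p,q)=(3,1): 6·3+2·1=20≤37, 3·3+4·1=13≤13, objective 33.
(p,q)=(3,0): 6·3+2·0=18≤37, 3·3+4·0=9≤13, objective 27.
Maximum is 36 at (p,q)=(4,0).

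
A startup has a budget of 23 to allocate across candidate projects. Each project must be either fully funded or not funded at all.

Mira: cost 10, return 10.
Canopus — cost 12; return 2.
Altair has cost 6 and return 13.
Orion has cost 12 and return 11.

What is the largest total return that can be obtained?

24

Mira + Altair: cost 10 + 6 = 16 ≤ 23, return 10 + 13 = 23.
Altair + Orion: cost 6 + 12 = 18 ≤ 23, return 13 + 11 = 24.
Best is Altair and Orion with total return 24.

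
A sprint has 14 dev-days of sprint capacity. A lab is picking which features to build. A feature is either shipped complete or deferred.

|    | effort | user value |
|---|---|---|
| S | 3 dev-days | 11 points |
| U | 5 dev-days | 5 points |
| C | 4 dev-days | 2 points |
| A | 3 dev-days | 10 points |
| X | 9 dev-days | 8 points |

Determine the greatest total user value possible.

26

Allowing fractional choices, the relaxed optimum would be about 28.7, but features are indivisible.
S + U + A: effort 3 + 5 + 3 = 11 ≤ 14, user value 11 + 5 + 10 = 26.
S + A: effort 3 + 3 = 6 ≤ 14, user value 11 + 10 = 21.
S + C + A: effort 3 + 4 + 3 = 10 ≤ 14, user value 11 + 2 + 10 = 23.
Best is S, U, and A with total user value 26.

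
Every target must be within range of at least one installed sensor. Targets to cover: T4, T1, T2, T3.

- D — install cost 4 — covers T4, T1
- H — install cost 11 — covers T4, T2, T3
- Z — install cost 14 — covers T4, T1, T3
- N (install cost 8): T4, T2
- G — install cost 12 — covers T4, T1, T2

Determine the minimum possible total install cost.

15

This is a weighted set-cover instance.
Choose D and H: together they cover T4, T1, T2, T3 — every target.
Total install cost: 4 + 11 = 15.
No cover costs less than 15.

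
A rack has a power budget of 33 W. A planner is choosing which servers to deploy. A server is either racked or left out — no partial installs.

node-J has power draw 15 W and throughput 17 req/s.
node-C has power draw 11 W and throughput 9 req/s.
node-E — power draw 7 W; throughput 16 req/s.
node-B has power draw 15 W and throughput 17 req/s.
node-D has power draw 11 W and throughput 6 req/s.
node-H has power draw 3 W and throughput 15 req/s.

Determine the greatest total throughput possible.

node-J + node-B + node-H: power draw 15 + 15 + 3 = 33 ≤ 33, throughput 17 + 17 + 15 = 49.
node-J + node-E + node-H: power draw 15 + 7 + 3 = 25 ≤ 33, throughput 17 + 16 + 15 = 48.
node-E + node-B + node-H: power draw 7 + 15 + 3 = 25 ≤ 33, throughput 16 + 17 + 15 = 48.
Best is node-J, node-B, and node-H with total throughput 49.

49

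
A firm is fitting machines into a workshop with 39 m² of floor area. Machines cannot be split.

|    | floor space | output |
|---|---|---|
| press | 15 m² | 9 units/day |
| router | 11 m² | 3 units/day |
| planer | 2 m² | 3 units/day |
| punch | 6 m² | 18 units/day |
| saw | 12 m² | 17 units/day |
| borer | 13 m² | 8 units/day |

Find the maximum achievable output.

planer + punch + saw + borer: floor space 2 + 6 + 12 + 13 = 33 ≤ 39, output 3 + 18 + 17 + 8 = 46.
press + planer + punch + saw: floor space 15 + 2 + 6 + 12 = 35 ≤ 39, output 9 + 3 + 18 + 17 = 47.
Best is press, planer, punch, and saw with total output 47.

47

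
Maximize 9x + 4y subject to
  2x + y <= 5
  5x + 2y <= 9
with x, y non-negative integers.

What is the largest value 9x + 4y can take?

(x,y)=(1,2) is feasible, giving 17.
(x,y)=(0,4) is feasible, giving 16.
(x,y)=(1,1) is feasible, giving 13.
(x,y)=(0,3) is feasible, giving 12.
No feasible integer point exceeds 17.

17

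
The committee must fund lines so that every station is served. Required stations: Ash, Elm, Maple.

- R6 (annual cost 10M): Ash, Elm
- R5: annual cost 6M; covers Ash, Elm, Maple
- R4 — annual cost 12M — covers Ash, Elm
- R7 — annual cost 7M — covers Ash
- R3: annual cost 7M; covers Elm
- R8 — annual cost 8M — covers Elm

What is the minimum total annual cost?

6

R5 alone covers Ash, Elm, Maple — every station.
Total annual cost: 6.
No cover costs less than 6.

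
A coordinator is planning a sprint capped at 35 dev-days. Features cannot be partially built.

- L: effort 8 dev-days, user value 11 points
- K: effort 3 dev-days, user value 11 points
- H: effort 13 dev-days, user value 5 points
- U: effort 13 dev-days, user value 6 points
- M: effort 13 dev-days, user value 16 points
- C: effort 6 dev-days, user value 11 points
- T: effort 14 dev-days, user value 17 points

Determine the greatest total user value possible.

Take L, K, C, and T: effort 8 + 3 + 6 + 14 = 31 ≤ 35, user value 11 + 11 + 11 + 17 = 50.
No other feasible combination does better.

50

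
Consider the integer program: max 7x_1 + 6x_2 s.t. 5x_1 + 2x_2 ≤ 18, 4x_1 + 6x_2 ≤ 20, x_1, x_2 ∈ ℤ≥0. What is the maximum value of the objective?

27

Relaxing integrality, the LP optimum is 29.27 at (x_1,x_2) = (3.09, 1.27), which is not an integer point.
(x_1,x_2)=(3,1): 5·3+2·1=17≤18, 4·3+6·1=18≤20, objective 27.
(x_1,x_2)=(2,2): 5·2+2·2=14≤18, 4·2+6·2=20≤20, objective 26.
(x_1,x_2)=(3,0): 5·3+2·0=15≤18, 4·3+6·0=12≤20, objective 21.
The best lattice point is (3,1), giving 27.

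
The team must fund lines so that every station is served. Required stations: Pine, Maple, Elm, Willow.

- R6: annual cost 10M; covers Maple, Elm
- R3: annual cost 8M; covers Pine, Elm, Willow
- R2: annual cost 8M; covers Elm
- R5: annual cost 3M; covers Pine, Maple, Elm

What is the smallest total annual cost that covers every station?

11

Choose R3 and R5: together they cover Pine, Maple, Elm, Willow — every station.
Total annual cost: 8 + 3 = 11.
No cover costs less than 11.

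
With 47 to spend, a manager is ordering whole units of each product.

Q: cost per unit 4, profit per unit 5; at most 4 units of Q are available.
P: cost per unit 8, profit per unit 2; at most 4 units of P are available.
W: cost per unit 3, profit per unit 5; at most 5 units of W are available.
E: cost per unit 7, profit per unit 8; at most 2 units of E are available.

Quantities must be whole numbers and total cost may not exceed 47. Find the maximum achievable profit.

Take 4×Q, 5×W, and 2×E: cost 45 ≤ 47, profit 4·5 + 5·5 + 2·8 = 61.
W has the best ratio (5/3) and is taken to its limit of 5; remaining capacity is filled optimally with the others.

61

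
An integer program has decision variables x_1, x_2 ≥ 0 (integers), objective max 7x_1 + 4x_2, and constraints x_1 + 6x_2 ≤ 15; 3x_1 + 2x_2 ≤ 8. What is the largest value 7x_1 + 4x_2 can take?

18

(x_1,x_2)=(2,1): 1·2+6·1=8≤15, 3·2+2·1=8≤8, objective 18.
(x_1,x_2)=(1,2): 1·1+6·2=13≤15, 3·1+2·2=7≤8, objective 15.
(x_1,x_2)=(2,0): 1·2+6·0=2≤15, 3·2+2·0=6≤8, objective 14.
Maximum is 18 at (x_1,x_2)=(2,1).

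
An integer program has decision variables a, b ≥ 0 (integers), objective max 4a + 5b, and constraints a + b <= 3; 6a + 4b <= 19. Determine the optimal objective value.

15

(a,b)=(0,3) is feasible, giving 15.
(a,b)=(1,2) is feasible, giving 14.
(a,b)=(0,2) is feasible, giving 10.
Maximum is 15 at (a,b)=(0,3).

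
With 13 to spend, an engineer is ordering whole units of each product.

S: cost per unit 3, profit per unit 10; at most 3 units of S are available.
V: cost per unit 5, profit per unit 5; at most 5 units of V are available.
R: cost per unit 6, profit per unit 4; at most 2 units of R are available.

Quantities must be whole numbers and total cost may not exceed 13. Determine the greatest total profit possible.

30

S has the best ratio (10/3); taking only S gives at most 3×10 = 30 (stopped by the supply cap of 3).
Optimal: 3×S: cost 9 ≤ 13, profit 3·10 = 30.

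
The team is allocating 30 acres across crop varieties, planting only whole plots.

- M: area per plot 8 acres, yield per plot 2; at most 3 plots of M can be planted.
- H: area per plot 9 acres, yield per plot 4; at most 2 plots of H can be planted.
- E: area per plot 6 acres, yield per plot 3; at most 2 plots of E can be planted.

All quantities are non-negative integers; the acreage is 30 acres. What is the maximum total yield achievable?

14

2×H and 2×E: area 30 ≤ 30, yield 2·4 + 2·3 = 14.
1×M, 1×H, and 2×E: area 29 ≤ 30, yield 1·2 + 1·4 + 2·3 = 12.
Best is 14.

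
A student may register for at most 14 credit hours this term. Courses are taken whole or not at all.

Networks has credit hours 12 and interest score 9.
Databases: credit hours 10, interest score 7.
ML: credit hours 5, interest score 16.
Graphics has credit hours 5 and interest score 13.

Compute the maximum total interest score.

This is an integer program with binary decision variables.
Take ML and Graphics: credit hours 5 + 5 = 10 ≤ 14, interest score 16 + 13 = 29.
No other feasible combination does better.

29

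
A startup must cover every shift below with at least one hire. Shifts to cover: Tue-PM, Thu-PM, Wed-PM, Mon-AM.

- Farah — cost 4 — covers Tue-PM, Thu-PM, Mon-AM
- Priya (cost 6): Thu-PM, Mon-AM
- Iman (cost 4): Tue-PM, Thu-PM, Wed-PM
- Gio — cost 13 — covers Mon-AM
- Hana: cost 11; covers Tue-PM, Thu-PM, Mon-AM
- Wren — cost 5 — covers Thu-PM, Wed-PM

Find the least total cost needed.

8

This is a weighted set-cover instance.
Choose Farah and Iman: together they cover Tue-PM, Thu-PM, Wed-PM, Mon-AM — every shift.
Total cost: 4 + 4 = 8.
No cover costs less than 8.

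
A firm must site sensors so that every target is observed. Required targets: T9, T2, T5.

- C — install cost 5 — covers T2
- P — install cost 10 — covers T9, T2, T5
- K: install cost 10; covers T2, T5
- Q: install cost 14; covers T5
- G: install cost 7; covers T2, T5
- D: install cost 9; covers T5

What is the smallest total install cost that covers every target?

10

P alone covers T9, T2, T5 — every target.
Total install cost: 10.
No cover costs less than 10.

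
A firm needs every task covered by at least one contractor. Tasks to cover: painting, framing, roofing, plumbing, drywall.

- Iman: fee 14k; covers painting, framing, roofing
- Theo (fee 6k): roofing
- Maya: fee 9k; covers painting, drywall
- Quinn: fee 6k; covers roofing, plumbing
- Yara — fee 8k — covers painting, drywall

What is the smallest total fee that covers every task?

Choose Iman, Quinn, and Yara: together they cover painting, framing, roofing, plumbing, drywall — every task.
Total fee: 14 + 6 + 8 = 28.
No cover costs less than 28.

28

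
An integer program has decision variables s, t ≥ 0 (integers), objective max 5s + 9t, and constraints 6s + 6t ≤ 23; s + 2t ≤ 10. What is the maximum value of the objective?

Relaxing integrality, the LP optimum is 34.50 at (s,t) = (0, 3.83), which is not an integer point.
(s,t)=(0,3): 6·0+6·3=18≤23, 1·0+2·3=6≤10, objective 27.
(s,t)=(1,2): 6·1+6·2=18≤23, 1·1+2·2=5≤10, objective 23.
(s,t)=(0,2): 6·0+6·2=12≤23, 1·0+2·2=4≤10, objective 18.
The best lattice point is (0,3), giving 27.

27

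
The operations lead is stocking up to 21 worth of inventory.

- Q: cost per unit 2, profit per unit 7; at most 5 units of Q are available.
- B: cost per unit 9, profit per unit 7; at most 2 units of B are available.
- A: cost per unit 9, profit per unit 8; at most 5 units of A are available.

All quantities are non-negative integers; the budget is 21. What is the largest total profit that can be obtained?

Q has the best ratio (7/2); taking only Q gives at most 5×7 = 35 (stopped by the supply cap of 5).
Mixing does better — 5×Q and 1×A: cost 19 ≤ 21, profit 5·7 + 1·8 = 43.

43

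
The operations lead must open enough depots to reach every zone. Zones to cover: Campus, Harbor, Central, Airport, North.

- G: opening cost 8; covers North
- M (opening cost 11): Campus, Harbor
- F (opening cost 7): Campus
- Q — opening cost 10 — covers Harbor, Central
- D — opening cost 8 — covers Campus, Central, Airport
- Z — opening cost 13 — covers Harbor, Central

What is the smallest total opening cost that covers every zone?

26

This is an integer covering problem.
Choose G, Q, and D: together they cover Campus, Harbor, Central, Airport, North — every zone.
Total opening cost: 8 + 10 + 8 = 26.
No cover costs less than 26.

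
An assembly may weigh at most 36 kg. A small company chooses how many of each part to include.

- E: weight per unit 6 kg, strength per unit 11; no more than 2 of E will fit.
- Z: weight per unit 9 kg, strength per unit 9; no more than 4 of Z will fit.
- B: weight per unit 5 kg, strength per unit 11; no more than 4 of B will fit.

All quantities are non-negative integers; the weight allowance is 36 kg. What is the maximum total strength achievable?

66

Take 2×E and 4×B: weight 32 ≤ 36, strength 2·11 + 4·11 = 66.
B has the best ratio (11/5) and is taken to its limit of 4; remaining capacity is filled optimally with the others.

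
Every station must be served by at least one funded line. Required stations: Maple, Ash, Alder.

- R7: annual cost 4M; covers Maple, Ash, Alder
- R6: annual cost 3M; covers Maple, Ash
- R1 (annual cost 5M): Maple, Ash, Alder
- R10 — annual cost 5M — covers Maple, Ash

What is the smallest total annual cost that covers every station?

R7 alone covers Maple, Ash, Alder — every station.
Total annual cost: 4.
No cover costs less than 4.

4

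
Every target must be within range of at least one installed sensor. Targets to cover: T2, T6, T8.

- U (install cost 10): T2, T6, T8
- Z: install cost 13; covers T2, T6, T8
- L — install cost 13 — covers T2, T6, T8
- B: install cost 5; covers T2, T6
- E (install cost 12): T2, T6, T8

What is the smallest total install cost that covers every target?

10

U alone covers T2, T6, T8 — every target.
Total install cost: 10.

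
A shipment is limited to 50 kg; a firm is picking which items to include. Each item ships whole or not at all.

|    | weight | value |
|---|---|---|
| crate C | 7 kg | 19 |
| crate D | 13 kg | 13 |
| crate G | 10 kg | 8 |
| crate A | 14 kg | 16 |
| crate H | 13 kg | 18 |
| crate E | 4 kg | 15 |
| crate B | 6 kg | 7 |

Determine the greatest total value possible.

76

Allowing fractional choices, the relaxed optimum would be about 81.0, but items are indivisible.
crate C + crate D + crate G + crate H + crate E: weight 7 + 13 + 10 + 13 + 4 = 47 ≤ 50, value 19 + 13 + 8 + 18 + 15 = 73.
crate C + crate A + crate H + crate E + crate B: weight 7 + 14 + 13 + 4 + 6 = 44 ≤ 50, value 19 + 16 + 18 + 15 + 7 = 75.
crate C + crate G + crate A + crate H + crate E: weight 7 + 10 + 14 + 13 + 4 = 48 ≤ 50, value 19 + 8 + 16 + 18 + 15 = 76.
Best is crate C, crate G, crate A, crate H, and crate E with total value 76.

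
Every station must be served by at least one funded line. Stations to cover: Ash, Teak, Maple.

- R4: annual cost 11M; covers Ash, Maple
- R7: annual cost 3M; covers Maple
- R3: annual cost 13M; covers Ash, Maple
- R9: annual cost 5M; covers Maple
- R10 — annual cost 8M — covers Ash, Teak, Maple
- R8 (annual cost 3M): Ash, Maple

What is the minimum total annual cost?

The greedy cost-per-new-station heuristic would pick R8 and R10 for 11, but a cheaper cover exists.
R10 alone covers Ash, Teak, Maple — every station.
Total annual cost: 8.
No cover costs less than 8.

8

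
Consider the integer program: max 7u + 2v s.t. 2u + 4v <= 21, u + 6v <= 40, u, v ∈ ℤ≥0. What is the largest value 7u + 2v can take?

70

(u,v)=(10,0) is feasible, giving 70.
(u,v)=(9,0) is feasible, giving 63.
The best lattice point is (10,0), giving 70.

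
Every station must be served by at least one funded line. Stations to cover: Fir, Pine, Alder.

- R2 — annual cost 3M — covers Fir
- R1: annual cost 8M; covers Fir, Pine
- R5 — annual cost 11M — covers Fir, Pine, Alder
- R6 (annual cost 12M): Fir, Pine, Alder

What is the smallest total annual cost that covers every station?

11

The greedy cost-per-new-station heuristic would pick R2 and R5 for 14, but a cheaper cover exists.
R5 alone covers Fir, Pine, Alder — every station.
Total annual cost: 11.
No cover costs less than 11.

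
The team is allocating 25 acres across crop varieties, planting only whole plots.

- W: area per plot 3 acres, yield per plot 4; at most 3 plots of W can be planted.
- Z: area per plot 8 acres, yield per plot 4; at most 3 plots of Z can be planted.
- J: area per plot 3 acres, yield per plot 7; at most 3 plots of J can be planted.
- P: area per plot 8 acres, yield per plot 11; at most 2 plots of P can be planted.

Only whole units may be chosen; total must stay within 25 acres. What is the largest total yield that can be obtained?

This is a bounded integer knapsack.
Take 3×J and 2×P: area 25 ≤ 25, yield 3·7 + 2·11 = 43.
J has the best ratio (7/3) and is taken to its limit of 3; remaining capacity is filled optimally with the others.

43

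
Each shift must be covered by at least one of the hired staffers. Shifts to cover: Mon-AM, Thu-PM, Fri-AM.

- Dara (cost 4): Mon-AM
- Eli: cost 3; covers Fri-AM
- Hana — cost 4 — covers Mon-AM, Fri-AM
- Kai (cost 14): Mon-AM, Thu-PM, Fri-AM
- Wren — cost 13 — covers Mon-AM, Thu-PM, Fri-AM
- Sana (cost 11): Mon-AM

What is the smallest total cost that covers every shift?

This is an integer covering problem.
The greedy cost-per-new-shift heuristic would pick Hana and Wren for 17, but a cheaper cover exists.
Wren alone covers Mon-AM, Thu-PM, Fri-AM — every shift.
Total cost: 13.
No cover costs less than 13.

13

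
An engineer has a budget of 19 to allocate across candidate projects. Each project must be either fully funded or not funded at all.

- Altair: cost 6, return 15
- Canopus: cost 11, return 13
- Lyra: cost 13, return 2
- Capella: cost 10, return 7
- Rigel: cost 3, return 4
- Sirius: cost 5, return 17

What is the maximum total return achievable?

36

Treat it as a binary knapsack problem.
Allowing fractional choices, the relaxed optimum would be about 41.9, but projects are indivisible.
Altair + Rigel + Sirius: cost 6 + 3 + 5 = 14 ≤ 19, return 15 + 4 + 17 = 36.
Canopus + Rigel + Sirius: cost 11 + 3 + 5 = 19 ≤ 19, return 13 + 4 + 17 = 34.
Best is Altair, Rigel, and Sirius with total return 36.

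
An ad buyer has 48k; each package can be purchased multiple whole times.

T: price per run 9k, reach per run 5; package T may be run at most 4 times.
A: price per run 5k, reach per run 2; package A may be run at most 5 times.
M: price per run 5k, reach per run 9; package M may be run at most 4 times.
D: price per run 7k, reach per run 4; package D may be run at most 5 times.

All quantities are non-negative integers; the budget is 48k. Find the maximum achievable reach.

52

M has the best ratio (9/5); taking only M gives at most 4×9 = 36 (stopped by the supply cap of 4).
Mixing does better — 4×M and 4×D: price 48 ≤ 48, reach 4·9 + 4·4 = 52.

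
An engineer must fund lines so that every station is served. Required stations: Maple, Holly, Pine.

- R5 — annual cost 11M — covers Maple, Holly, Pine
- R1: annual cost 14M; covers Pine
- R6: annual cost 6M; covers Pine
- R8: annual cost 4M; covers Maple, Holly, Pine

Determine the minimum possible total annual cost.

R8 alone covers Maple, Holly, Pine — every station.
Total annual cost: 4.
No cover costs less than 4.

4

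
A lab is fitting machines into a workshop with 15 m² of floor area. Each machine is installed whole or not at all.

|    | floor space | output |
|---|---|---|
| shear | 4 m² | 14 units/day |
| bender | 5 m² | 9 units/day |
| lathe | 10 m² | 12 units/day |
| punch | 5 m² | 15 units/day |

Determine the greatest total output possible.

38

Take shear, bender, and punch: floor space 4 + 5 + 5 = 14 ≤ 15, output 14 + 9 + 15 = 38.
No other feasible combination does better.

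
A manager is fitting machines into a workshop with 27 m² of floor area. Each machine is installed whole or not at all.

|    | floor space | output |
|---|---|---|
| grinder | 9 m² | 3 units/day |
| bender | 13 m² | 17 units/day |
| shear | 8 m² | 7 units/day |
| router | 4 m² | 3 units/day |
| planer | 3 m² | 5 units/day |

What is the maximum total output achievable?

bender + shear + router: floor space 13 + 8 + 4 = 25 ≤ 27, output 17 + 7 + 3 = 27.
bender + router + planer: floor space 13 + 4 + 3 = 20 ≤ 27, output 17 + 3 + 5 = 25.
bender + shear + planer: floor space 13 + 8 + 3 = 24 ≤ 27, output 17 + 7 + 5 = 29.
Best is bender, shear, and planer with total output 29.

29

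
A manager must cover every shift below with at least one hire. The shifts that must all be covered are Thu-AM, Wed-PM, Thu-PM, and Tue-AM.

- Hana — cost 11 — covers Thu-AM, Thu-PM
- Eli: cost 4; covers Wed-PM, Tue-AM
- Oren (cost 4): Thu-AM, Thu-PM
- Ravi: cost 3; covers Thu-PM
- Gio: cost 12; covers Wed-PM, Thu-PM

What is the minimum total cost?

8

This is a weighted set-cover instance.
Choose Eli and Oren: together they cover Thu-AM, Wed-PM, Thu-PM, Tue-AM — every shift.
Total cost: 4 + 4 = 8.
No cover costs less than 8.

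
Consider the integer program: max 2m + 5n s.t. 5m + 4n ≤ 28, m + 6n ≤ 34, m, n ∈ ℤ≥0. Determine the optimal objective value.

Relaxing integrality, the LP optimum is 29.77 at (m,n) = (1.23, 5.46), which is not an integer point.
(m,n)=(1,5): 5·1+4·5=25≤28, 1·1+6·5=31≤34, objective 27.
(m,n)=(0,5): 5·0+4·5=20≤28, 1·0+6·5=30≤34, objective 25.
(m,n)=(2,4): 5·2+4·4=26≤28, 1·2+6·4=26≤34, objective 24.
No feasible integer point exceeds 27.

27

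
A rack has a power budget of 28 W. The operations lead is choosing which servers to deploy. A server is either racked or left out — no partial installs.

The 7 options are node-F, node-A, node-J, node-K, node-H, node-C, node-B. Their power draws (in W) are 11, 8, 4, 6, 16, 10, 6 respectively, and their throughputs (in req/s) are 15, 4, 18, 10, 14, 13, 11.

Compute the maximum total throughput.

54

node-J + node-K + node-C + node-B: power draw 4 + 6 + 10 + 6 = 26 ≤ 28, throughput 18 + 10 + 13 + 11 = 52.
node-F + node-J + node-C: power draw 11 + 4 + 10 = 25 ≤ 28, throughput 15 + 18 + 13 = 46.
node-F + node-J + node-K + node-B: power draw 11 + 4 + 6 + 6 = 27 ≤ 28, throughput 15 + 18 + 10 + 11 = 54.
Best is node-F, node-J, node-K, and node-B with total throughput 54.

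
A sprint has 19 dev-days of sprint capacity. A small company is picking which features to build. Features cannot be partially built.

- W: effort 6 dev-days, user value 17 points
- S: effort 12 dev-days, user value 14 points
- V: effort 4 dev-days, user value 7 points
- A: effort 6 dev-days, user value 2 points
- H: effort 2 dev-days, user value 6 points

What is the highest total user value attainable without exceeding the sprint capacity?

Allowing fractional choices, the relaxed optimum would be about 38.2, but features are indivisible.
W + V + H: effort 6 + 4 + 2 = 12 ≤ 19, user value 17 + 7 + 6 = 30.
W + V + A + H: effort 6 + 4 + 6 + 2 = 18 ≤ 19, user value 17 + 7 + 2 + 6 = 32.
W + S: effort 6 + 12 = 18 ≤ 19, user value 17 + 14 = 31.
Best is W, V, A, and H with total user value 32.

32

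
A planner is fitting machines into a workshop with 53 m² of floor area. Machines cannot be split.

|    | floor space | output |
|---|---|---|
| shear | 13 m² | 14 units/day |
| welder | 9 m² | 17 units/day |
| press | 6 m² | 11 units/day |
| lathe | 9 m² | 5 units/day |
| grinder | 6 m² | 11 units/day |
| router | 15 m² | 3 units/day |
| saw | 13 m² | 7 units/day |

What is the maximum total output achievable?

This is an integer program with binary decision variables.
shear + welder + press + grinder + router: floor space 13 + 9 + 6 + 6 + 15 = 49 ≤ 53, output 14 + 17 + 11 + 11 + 3 = 56.
shear + welder + press + lathe + grinder: floor space 13 + 9 + 6 + 9 + 6 = 43 ≤ 53, output 14 + 17 + 11 + 5 + 11 = 58.
shear + welder + press + grinder + saw: floor space 13 + 9 + 6 + 6 + 13 = 47 ≤ 53, output 14 + 17 + 11 + 11 + 7 = 60.
Best is shear, welder, press, grinder, and saw with total output 60.

60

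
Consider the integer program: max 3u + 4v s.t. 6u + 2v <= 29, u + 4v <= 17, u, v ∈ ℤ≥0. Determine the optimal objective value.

The continuous relaxation peaks at (3.73, 3.32) with value 24.45; rounding to a feasible lattice point costs some objective.
(u,v)=(3,3): 6·3+2·3=24≤29, 1·3+4·3=15≤17, objective 21.
(u,v)=(4,2): 6·4+2·2=28≤29, 1·4+4·2=12≤17, objective 20.
(u,v)=(2,3): 6·2+2·3=18≤29, 1·2+4·3=14≤17, objective 18.
The best lattice point is (3,3), giving 21.

21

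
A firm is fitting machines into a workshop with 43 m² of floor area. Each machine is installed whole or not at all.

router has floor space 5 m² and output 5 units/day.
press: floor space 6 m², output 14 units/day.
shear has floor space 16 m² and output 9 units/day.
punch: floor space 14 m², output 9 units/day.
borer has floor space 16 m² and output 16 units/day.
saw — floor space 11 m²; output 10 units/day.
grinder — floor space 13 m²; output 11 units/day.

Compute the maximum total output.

Allowing fractional choices, the relaxed optimum would be about 49.2, but machines are indivisible.
router + press + borer + grinder: floor space 5 + 6 + 16 + 13 = 40 ≤ 43, output 5 + 14 + 16 + 11 = 46.
router + press + borer + saw: floor space 5 + 6 + 16 + 11 = 38 ≤ 43, output 5 + 14 + 16 + 10 = 45.
Best is router, press, borer, and grinder with total output 46.

46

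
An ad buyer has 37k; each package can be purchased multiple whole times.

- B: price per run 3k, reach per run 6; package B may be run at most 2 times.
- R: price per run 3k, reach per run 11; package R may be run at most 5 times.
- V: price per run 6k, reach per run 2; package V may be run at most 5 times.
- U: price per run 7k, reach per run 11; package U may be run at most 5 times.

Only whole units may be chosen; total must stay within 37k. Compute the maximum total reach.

This is a bounded integer knapsack.
Take 2×B, 5×R, and 2×U: price 35 ≤ 37, reach 2·6 + 5·11 + 2·11 = 89.
R has the best ratio (11/3) and is taken to its limit of 5; remaining capacity is filled optimally with the others.

89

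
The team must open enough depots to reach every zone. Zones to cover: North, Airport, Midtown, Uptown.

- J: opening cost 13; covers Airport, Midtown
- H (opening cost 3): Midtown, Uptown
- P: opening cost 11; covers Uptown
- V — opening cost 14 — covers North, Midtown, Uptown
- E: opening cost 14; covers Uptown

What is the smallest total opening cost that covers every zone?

The greedy cost-per-new-zone heuristic would pick H, J, and V for 30, but a cheaper cover exists.
Choose J and V: together they cover North, Airport, Midtown, Uptown — every zone.
Total opening cost: 13 + 14 = 27.
No cover costs less than 27.

27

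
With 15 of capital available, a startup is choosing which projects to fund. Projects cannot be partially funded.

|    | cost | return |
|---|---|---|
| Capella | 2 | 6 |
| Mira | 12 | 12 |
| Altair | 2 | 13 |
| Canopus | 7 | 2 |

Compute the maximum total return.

Capella + Altair: cost 2 + 2 = 4 ≤ 15, return 6 + 13 = 19.
Capella + Altair + Canopus: cost 2 + 2 + 7 = 11 ≤ 15, return 6 + 13 + 2 = 21.
Mira + Altair: cost 12 + 2 = 14 ≤ 15, return 12 + 13 = 25.
Best is Mira and Altair with total return 25.

25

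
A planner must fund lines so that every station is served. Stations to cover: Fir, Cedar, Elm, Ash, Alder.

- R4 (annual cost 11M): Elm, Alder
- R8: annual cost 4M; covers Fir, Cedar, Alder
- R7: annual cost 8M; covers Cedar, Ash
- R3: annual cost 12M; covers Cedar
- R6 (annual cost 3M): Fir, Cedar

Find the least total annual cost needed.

22

Choose R4, R7, and R6: together they cover Fir, Cedar, Elm, Ash, Alder — every station.
Total annual cost: 11 + 8 + 3 = 22.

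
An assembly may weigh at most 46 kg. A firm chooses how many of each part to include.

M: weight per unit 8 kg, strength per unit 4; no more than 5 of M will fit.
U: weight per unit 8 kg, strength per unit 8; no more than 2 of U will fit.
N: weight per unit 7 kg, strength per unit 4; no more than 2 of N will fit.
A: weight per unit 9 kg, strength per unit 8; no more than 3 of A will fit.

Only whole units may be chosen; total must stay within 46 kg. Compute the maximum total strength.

40

2×U and 3×A: weight 43 ≤ 46, strength 2·8 + 3·8 = 40.
1×U, 1×N, and 3×A: weight 42 ≤ 46, strength 1·8 + 1·4 + 3·8 = 36.
Best is 40.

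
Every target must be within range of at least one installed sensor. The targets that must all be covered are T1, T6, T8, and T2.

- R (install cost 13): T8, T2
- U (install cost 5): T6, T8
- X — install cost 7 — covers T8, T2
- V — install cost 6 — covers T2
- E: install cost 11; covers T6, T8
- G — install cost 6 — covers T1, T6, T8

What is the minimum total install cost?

This is an integer covering problem.
Choose V and G: together they cover T1, T6, T8, T2 — every target.
Total install cost: 6 + 6 = 12.
No cover costs less than 12.

12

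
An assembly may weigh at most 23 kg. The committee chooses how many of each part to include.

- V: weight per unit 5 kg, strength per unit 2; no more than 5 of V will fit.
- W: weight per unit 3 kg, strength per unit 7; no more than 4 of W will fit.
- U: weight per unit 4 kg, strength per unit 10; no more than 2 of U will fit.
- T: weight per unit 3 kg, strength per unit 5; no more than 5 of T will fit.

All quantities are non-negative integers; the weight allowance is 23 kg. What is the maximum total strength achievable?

U has the best ratio (10/4); taking only U gives at most 2×10 = 20 (stopped by the supply cap of 2).
Mixing does better — 4×W, 2×U, and 1×T: weight 23 ≤ 23, strength 4·7 + 2·10 + 1·5 = 53.

53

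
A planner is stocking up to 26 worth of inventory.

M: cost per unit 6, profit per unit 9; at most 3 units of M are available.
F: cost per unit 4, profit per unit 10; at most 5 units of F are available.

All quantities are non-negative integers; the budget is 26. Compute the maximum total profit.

This is a bounded integer knapsack.
F has the best ratio (10/4); taking only F gives at most 5×10 = 50 (stopped by the supply cap of 5).
Mixing does better — 1×M and 5×F: cost 26 ≤ 26, profit 1·9 + 5·10 = 59.

59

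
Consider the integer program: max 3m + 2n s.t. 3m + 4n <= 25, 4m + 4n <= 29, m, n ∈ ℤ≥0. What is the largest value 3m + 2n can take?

21

(m,n)=(7,0) is feasible, giving 21.
(m,n)=(6,1) is feasible, giving 20.
(m,n)=(6,0) is feasible, giving 18.
The best lattice point is (7,0), giving 21.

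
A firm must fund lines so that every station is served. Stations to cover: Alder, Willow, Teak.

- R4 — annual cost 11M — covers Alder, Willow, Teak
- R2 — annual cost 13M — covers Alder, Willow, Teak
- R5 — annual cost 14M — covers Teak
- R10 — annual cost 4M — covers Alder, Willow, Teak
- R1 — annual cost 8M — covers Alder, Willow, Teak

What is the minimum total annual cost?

4

R10 alone covers Alder, Willow, Teak — every station.
Total annual cost: 4.
No cover costs less than 4.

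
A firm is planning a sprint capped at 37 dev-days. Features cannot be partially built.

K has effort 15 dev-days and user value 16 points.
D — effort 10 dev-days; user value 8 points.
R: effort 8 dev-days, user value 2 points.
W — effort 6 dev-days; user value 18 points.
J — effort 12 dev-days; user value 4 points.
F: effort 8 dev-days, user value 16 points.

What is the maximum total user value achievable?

52

Allowing fractional choices, the relaxed optimum would be about 56.4, but features are indivisible.
K + R + W + F: effort 15 + 8 + 6 + 8 = 37 ≤ 37, user value 16 + 2 + 18 + 16 = 52.
K + W + F: effort 15 + 6 + 8 = 29 ≤ 37, user value 16 + 18 + 16 = 50.
D + W + J + F: effort 10 + 6 + 12 + 8 = 36 ≤ 37, user value 8 + 18 + 4 + 16 = 46.
Best is K, R, W, and F with total user value 52.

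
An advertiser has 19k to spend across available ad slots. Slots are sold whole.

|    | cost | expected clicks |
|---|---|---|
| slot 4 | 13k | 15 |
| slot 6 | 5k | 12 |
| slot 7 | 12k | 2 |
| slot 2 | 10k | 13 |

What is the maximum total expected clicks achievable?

Take slot 4 and slot 6: cost 13 + 5 = 18 ≤ 19, expected clicks 15 + 12 = 27.
No other feasible combination does better.

27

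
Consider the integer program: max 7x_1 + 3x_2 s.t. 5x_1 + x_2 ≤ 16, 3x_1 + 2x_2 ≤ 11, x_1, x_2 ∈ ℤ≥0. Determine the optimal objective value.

24

(x_1,x_2)=(3,1): 5·3+1·1=16≤16, 3·3+2·1=11≤11, objective 24.
(x_1,x_2)=(3,0): 5·3+1·0=15≤16, 3·3+2·0=9≤11, objective 21.
(x_1,x_2)=(2,2): 5·2+1·2=12≤16, 3·2+2·2=10≤11, objective 20.
Maximum is 24 at (x_1,x_2)=(3,1).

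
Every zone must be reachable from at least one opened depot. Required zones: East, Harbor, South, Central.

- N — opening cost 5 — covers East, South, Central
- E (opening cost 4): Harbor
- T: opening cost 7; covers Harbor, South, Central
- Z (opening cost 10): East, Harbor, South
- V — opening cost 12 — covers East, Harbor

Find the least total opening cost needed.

9

This is a weighted set-cover instance.
Choose N and E: together they cover East, Harbor, South, Central — every zone.
Total opening cost: 5 + 4 = 9.
No cover costs less than 9.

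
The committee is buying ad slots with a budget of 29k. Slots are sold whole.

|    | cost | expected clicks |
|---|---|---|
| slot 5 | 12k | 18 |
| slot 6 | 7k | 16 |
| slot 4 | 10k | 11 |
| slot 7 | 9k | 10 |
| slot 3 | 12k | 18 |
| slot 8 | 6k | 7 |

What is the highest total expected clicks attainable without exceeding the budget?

Take slot 5, slot 6, and slot 4: cost 12 + 7 + 10 = 29 ≤ 29, expected clicks 18 + 16 + 11 = 45.
No feasible combination exceeds this.

45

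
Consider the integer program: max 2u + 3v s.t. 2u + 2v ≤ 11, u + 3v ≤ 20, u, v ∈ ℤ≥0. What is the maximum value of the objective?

Relaxing integrality, the LP optimum is 16.50 at (u,v) = (0, 5.5), which is not an integer point.
(u,v)=(0,5): 2·0+2·5=10≤11, 1·0+3·5=15≤20, objective 15.
(u,v)=(1,4): 2·1+2·4=10≤11, 1·1+3·4=13≤20, objective 14.
(u,v)=(0,4): 2·0+2·4=8≤11, 1·0+3·4=12≤20, objective 12.
No feasible integer point exceeds 15.

15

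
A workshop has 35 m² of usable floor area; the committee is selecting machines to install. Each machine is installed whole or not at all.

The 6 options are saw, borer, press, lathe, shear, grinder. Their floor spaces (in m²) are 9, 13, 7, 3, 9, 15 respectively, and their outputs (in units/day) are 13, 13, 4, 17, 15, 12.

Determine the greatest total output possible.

saw + borer + lathe + shear: floor space 9 + 13 + 3 + 9 = 34 ≤ 35, output 13 + 13 + 17 + 15 = 58.
saw + press + lathe + shear: floor space 9 + 7 + 3 + 9 = 28 ≤ 35, output 13 + 4 + 17 + 15 = 49.
Best is saw, borer, lathe, and shear with total output 58.

58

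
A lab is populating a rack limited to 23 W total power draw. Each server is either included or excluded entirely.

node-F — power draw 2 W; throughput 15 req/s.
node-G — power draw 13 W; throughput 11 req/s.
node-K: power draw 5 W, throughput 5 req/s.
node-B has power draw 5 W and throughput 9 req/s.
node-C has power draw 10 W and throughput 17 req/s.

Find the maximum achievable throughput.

46

Allowing fractional choices, the relaxed optimum would be about 46.8, but servers are indivisible.
node-F + node-K + node-C: power draw 2 + 5 + 10 = 17 ≤ 23, throughput 15 + 5 + 17 = 37.
node-F + node-K + node-B + node-C: power draw 2 + 5 + 5 + 10 = 22 ≤ 23, throughput 15 + 5 + 9 + 17 = 46.
node-F + node-B + node-C: power draw 2 + 5 + 10 = 17 ≤ 23, throughput 15 + 9 + 17 = 41.
Best is node-F, node-K, node-B, and node-C with total throughput 46.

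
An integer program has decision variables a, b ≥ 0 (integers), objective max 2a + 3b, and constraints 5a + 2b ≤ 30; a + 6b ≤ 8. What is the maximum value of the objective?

12

Relaxing integrality, the LP optimum is 12.79 at (a,b) = (5.86, 0.357), which is not an integer point.
(a,b)=(6,0): 5·6+2·0=30≤30, 1·6+6·0=6≤8, objective 12.
(a,b)=(5,0): 5·5+2·0=25≤30, 1·5+6·0=5≤8, objective 10.
(a,b)=(4,0): 5·4+2·0=20≤30, 1·4+6·0=4≤8, objective 8.
Maximum is 12 at (a,b)=(6,0).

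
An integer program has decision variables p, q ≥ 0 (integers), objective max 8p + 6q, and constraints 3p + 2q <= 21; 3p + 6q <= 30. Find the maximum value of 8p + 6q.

56

(p,q)=(7,0): 3·7+2·0=21≤21, 3·7+6·0=21≤30, objective 56.
(p,q)=(6,1): 3·6+2·1=20≤21, 3·6+6·1=24≤30, objective 54.
No feasible integer point exceeds 56.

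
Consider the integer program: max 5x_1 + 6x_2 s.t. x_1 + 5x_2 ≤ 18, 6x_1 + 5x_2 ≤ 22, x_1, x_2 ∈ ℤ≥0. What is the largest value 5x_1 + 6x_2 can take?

23

The continuous relaxation peaks at (0.8, 3.44) with value 24.64; rounding to a feasible lattice point costs some objective.
(x_1,x_2)=(1,3): 1·1+5·3=16≤18, 6·1+5·3=21≤22, objective 23.
(x_1,x_2)=(2,2): 1·2+5·2=12≤18, 6·2+5·2=22≤22, objective 22.
(x_1,x_2)=(0,3): 1·0+5·3=15≤18, 6·0+5·3=15≤22, objective 18.
The best lattice point is (1,3), giving 23.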